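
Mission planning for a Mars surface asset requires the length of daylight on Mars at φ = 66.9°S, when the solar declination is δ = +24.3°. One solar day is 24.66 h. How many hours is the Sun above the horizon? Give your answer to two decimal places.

cos H₀ = −tan φ · tan δ = 1.0586 ≥ 1, so the Sun never rises (polar night) and H₀ = 0.
Daylight = 2H₀/(2π) × 24.66 h = (0.0000/π) × 24.66 = 0.00 h.

0.00 h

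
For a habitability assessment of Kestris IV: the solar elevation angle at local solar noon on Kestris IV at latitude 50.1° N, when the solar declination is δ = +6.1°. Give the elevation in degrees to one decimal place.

46.0°

At local noon the hour angle is zero, so the zenith angle equals |ϕ − δ| = |+50.1° − (+6.100°)| = 44.000°.
Elevation = 90° − 44.000° = 46.0°.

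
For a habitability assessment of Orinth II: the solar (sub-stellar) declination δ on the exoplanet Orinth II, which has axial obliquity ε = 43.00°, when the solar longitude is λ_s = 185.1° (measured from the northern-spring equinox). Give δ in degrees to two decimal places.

δ = -3.48°

sin δ = sin ε · sin λ_s = sin 43.00° × sin 185.1° = -0.060626.
δ = arcsin(-0.060626) = -3.48°.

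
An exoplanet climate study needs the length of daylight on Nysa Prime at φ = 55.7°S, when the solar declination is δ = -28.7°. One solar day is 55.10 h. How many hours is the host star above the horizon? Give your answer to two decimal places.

cos H₀ = −tan φ · tan δ = −tan(-55.7°) × tan(-28.700°) = -0.8026, so H₀ = 2.5024 rad = 143.38°.
Daylight = 2H₀/(2π) × 55.10 h = (2.5024/π) × 55.10 = 43.89 h.

43.89 h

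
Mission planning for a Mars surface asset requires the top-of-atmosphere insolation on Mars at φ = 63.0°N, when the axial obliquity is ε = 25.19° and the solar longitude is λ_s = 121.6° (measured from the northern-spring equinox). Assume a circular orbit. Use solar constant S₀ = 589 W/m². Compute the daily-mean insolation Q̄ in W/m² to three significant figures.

Q̄ ≈ 199 W/m²

Solar declination: sin δ = sin ε · sin λ_s = sin 25.19° × sin 121.6° = 0.36251, so δ = +21.255°.
cos H₀ = −tan(+63.0°) tan(+21.255°) = -0.7634, H₀ = 2.4394 rad.
Bracket: H₀ sin φ sin δ + cos φ cos δ sin H₀ = 2.4394×0.89101×0.36251 + 0.45399×0.93198×0.64593 = 0.787926 + 0.273299 = 1.061225.
Q̄ = (S₀/π) × [bracket] = (589/π) × 1.061225 = 199.0 W/m².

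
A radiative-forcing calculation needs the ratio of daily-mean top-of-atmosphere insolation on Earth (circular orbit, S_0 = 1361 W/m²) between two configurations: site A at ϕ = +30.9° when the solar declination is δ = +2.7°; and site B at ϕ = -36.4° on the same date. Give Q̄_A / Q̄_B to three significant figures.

— Configuration A (ϕ=+30.9°):
cos h₀ = −tan(+30.9°) tan(+2.700°) = -0.0282, h₀ = 1.5990 rad.
Bracket: h₀ sin ϕ sin δ + cos ϕ cos δ sin h₀ = 1.5990×0.51354×0.04711 + 0.85806×0.99889×0.99960 = 0.038684 + 0.856765 = 0.895449.
Q̄ = (S_0/π) × [bracket] = (1361/π) × 0.895449 = 387.93 W/m².
— Configuration B (ϕ=-36.4°):
cos h₀ = −tan(-36.4°) tan(+2.700°) = 0.0348, h₀ = 1.5360 rad.
Bracket: h₀ sin ϕ sin δ + cos ϕ cos δ sin h₀ = 1.5360×-0.59342×0.04711 + 0.80489×0.99889×0.99940 = -0.042940 + 0.803514 = 0.760574.
Q̄ = (S_0/π) × [bracket] = (1361/π) × 0.760574 = 329.50 W/m².
Ratio Q̄_A / Q̄_B = 387.93 / 329.50 = 1.177.

Q̄_A / Q̄_B ≈ 1.18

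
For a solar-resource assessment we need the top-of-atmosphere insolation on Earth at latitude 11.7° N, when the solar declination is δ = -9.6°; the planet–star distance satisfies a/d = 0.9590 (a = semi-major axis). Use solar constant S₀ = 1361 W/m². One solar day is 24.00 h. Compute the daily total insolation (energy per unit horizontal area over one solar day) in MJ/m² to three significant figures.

31.4 MJ/m²

cos H₀ = −tan(+11.7°) tan(-9.600°) = 0.0350, H₀ = 1.5358 rad.
Bracket: H₀ sin φ sin δ + cos φ cos δ sin H₀ = 1.5358×0.20279×-0.16677 + 0.97922×0.98600×0.99939 = -0.051940 + 0.964922 = 0.912982.
Inverse-square distance factor (a/d)² = 0.9590² = 0.919681.
Q̄ = (S₀/π) × 0.919681 × [bracket] = (1361/π) × 0.919681 × 0.912982 = 363.75 W/m².
Daily total = Q̄ × 24.00 h × 3600 s/h = 363.75 × 24.00 × 3600 / 10⁶ = 31.43 MJ/m².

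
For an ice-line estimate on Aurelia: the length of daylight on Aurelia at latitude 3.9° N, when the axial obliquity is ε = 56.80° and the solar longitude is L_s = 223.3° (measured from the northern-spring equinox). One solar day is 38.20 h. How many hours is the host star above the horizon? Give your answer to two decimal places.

Solar declination: sin δ = sin ε · sin L_s = sin 56.80° × sin 223.3° = -0.57387, so δ = -35.020°.
cos h₀ = −tan ϕ · tan δ = −tan(+3.9°) × tan(-35.020°) = 0.0478, so h₀ = 1.5230 rad = 87.26°.
Daylight = 2h₀/(2π) × 38.20 h = (1.5230/π) × 38.20 = 18.52 h.

18.52 h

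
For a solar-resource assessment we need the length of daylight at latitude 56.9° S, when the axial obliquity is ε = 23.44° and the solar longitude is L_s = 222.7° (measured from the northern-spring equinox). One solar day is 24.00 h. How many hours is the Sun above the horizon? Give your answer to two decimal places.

Solar declination: sin δ = sin ε · sin L_s = sin 23.44° × sin 222.7° = -0.26976, so δ = -15.650°.
cos h₀ = −tan ϕ · tan δ = −tan(-56.9°) × tan(-15.650°) = -0.4297, so h₀ = 2.0150 rad = 115.45°.
Daylight = 2h₀/(2π) × 24.00 h = (2.0150/π) × 24.00 = 15.39 h.

15.39 h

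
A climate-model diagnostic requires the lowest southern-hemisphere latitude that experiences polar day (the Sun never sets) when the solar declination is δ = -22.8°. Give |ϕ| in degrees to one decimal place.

Polar day requires cos h₀ = −tan ϕ tan δ ≤ −1, i.e. tan ϕ tan δ ≥ 1.
The boundary is |tan ϕ| · |tan δ| = 1, so |ϕ| = 90° − |δ| = 90° − 22.8° = 67.2° in the southern hemisphere.

|ϕ| = 67.2°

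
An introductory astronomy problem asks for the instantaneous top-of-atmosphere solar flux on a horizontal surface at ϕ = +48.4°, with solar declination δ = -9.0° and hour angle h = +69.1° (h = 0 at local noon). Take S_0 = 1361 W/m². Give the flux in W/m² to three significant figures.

159 W/m²

cos θ_z = sin ϕ sin δ + cos ϕ cos δ cos h = -0.116981 + 0.233932 = 0.116951.
Flux = S_0 · cos θ_z = 1361 × 0.116951 = 159.2 W/m².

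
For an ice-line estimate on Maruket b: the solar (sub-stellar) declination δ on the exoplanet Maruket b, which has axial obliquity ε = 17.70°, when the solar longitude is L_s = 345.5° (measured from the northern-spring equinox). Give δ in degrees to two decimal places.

sin δ = sin ε · sin L_s = sin 17.70° × sin 345.5° = -0.076124.
δ = arcsin(-0.076124) = -4.37°.

δ = -4.37°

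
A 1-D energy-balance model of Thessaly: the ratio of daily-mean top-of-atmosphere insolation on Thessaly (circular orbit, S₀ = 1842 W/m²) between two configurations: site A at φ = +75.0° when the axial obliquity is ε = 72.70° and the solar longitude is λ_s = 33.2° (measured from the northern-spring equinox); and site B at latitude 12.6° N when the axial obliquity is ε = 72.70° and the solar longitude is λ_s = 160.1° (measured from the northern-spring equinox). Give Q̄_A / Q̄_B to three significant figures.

Q̄_A / Q̄_B ≈ 1.53

— Configuration A (φ=+75.0°):
Solar declination: sin δ = sin ε · sin λ_s = sin 72.70° × sin 33.2° = 0.52279, so δ = +31.520°.
cos H₀ = −tan(+75.0°) tan(+31.520°) = -2.2888 ≤ −1 ⇒ polar day, H₀ = π.
Bracket: H₀ sin φ sin δ + cos φ cos δ sin H₀ = 3.1416×0.96593×0.52279 + 0.25882×0.85246×0.00000 = 1.586441 + 0.000000 = 1.586441.
Q̄ = (S₀/π) × [bracket] = (1842/π) × 1.586441 = 930.17 W/m².
— Configuration B (φ=+12.6°):
Solar declination: sin δ = sin ε · sin λ_s = sin 72.70° × sin 160.1° = 0.32498, so δ = +18.964°.
cos H₀ = −tan(+12.6°) tan(+18.964°) = -0.0768, H₀ = 1.6477 rad.
Bracket: H₀ sin φ sin δ + cos φ cos δ sin H₀ = 1.6477×0.21814×0.32498 + 0.97592×0.94572×0.99705 = 0.116807 + 0.920224 = 1.037031.
Q̄ = (S₀/π) × [bracket] = (1842/π) × 1.037031 = 608.04 W/m².
Ratio Q̄_A / Q̄_B = 930.17 / 608.04 = 1.530.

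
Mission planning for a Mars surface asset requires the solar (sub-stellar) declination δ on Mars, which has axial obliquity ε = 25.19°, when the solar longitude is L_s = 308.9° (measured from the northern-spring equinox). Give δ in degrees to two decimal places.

sin δ = sin ε · sin L_s = sin 25.19° × sin 308.9° = -0.331237.
δ = arcsin(-0.331237) = -19.34°.

δ = -19.34°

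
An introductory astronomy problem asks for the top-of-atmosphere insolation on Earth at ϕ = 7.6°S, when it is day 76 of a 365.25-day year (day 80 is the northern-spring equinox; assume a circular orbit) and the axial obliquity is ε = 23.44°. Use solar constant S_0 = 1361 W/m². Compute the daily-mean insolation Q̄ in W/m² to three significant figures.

Q̄ ≈ 432 W/m²

Solar longitude: L_s = 360° × (76 − 80)/365.25 = -3.943°, i.e. -3.943° + 360° = 356.057°.
sin δ = sin 23.44° × sin 356.057° = -0.02735, so δ = -1.567°.
cos h₀ = −tan(-7.6°) tan(-1.567°) = -0.0037, h₀ = 1.5744 rad.
Bracket: h₀ sin ϕ sin δ + cos ϕ cos δ sin h₀ = 1.5744×-0.13226×-0.02735 + 0.99122×0.99963×0.99999 = 0.005695 + 0.990843 = 0.996538.
Q̄ = (S_0/π) × [bracket] = (1361/π) × 0.996538 = 431.7 W/m².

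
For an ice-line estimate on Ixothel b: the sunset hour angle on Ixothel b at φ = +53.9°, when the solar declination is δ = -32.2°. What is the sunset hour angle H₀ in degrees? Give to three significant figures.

cos H₀ = −tan φ · tan δ = −tan(+53.9°) × tan(-32.200°) = 0.8636, so H₀ = 0.5285 rad = 30.28°.

H₀ = 30.3°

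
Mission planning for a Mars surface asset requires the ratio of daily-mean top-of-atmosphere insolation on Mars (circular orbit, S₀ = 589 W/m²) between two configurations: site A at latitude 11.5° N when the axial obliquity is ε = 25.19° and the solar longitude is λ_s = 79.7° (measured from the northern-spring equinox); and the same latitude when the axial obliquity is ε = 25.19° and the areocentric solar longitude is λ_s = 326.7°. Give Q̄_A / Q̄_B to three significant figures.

— Configuration A (φ=+11.5°):
Solar declination: sin δ = sin ε · sin λ_s = sin 25.19° × sin 79.7° = 0.41876, so δ = +24.756°.
cos H₀ = −tan(+11.5°) tan(+24.756°) = -0.0938, H₀ = 1.6648 rad.
Bracket: H₀ sin φ sin δ + cos φ cos δ sin H₀ = 1.6648×0.19937×0.41876 + 0.97992×0.90810×0.99559 = 0.138991 + 0.885941 = 1.024932.
Q̄ = (S₀/π) × [bracket] = (589/π) × 1.024932 = 192.16 W/m².
— Configuration B (φ=+11.5°):
sin δ = sin 25.19° × sin 326.7° = -0.23368, so δ = -13.514°.
cos H₀ = −tan(+11.5°) tan(-13.514°) = 0.0489, H₀ = 1.5219 rad.
Bracket: H₀ sin φ sin δ + cos φ cos δ sin H₀ = 1.5219×0.19937×-0.23368 + 0.97992×0.97231×0.99880 = -0.070903 + 0.951643 = 0.880740.
Q̄ = (S₀/π) × [bracket] = (589/π) × 0.880740 = 165.13 W/m².
Ratio Q̄_A / Q̄_B = 192.16 / 165.13 = 1.164.

Q̄_A / Q̄_B ≈ 1.16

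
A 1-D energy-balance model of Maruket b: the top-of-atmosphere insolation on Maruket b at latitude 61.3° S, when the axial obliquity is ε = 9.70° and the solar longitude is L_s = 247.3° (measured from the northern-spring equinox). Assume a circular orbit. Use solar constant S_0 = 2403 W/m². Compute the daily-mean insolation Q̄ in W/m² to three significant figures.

Solar declination: sin δ = sin ε · sin L_s = sin 9.70° × sin 247.3° = -0.15544, so δ = -8.942°.
cos h₀ = −tan(-61.3°) tan(-8.942°) = -0.2874, h₀ = 1.8623 rad.
Bracket: h₀ sin ϕ sin δ + cos ϕ cos δ sin h₀ = 1.8623×-0.87715×-0.15544 + 0.48022×0.98785×0.95781 = 0.253914 + 0.454371 = 0.708285.
Q̄ = (S_0/π) × [bracket] = (2403/π) × 0.708285 = 541.8 W/m².

Q̄ ≈ 542 W/m²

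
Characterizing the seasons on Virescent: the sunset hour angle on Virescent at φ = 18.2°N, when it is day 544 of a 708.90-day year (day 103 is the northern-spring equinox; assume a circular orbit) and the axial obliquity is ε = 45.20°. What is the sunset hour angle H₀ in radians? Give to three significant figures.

H₀ = 1.38 rad

Solar longitude: λ_s = 360° × (544 − 103)/708.90 = 223.953°.
sin δ = sin 45.20° × sin 223.953° = -0.49249, so δ = -29.504°.
cos H₀ = −tan φ · tan δ = −tan(+18.2°) × tan(-29.504°) = 0.1860, so H₀ = 1.3837 rad = 79.28°.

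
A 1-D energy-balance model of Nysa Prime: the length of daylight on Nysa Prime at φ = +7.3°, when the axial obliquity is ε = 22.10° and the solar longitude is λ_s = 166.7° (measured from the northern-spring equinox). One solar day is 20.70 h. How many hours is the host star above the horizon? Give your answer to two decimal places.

10.42 h

Solar declination: sin δ = sin ε · sin λ_s = sin 22.10° × sin 166.7° = 0.08655, so δ = +4.965°.
cos H₀ = −tan φ · tan δ = −tan(+7.3°) × tan(+4.965°) = -0.0111, so H₀ = 1.5819 rad = 90.64°.
Daylight = 2H₀/(2π) × 20.70 h = (1.5819/π) × 20.70 = 10.42 h.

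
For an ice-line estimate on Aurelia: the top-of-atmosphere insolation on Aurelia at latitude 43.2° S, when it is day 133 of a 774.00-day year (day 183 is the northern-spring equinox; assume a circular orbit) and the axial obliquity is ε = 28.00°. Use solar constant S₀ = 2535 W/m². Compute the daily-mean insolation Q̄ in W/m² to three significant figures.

Solar longitude: λ_s = 360° × (133 − 183)/774.00 = -23.256°, i.e. -23.256° + 360° = 336.744°.
sin δ = sin 28.00° × sin 336.744° = -0.18536, so δ = -10.682°.
cos H₀ = −tan(-43.2°) tan(-10.682°) = -0.1771, H₀ = 1.7489 rad.
Bracket: H₀ sin φ sin δ + cos φ cos δ sin H₀ = 1.7489×-0.68455×-0.18536 + 0.72897×0.98267×0.98419 = 0.221915 + 0.705012 = 0.926927.
Q̄ = (S₀/π) × [bracket] = (2535/π) × 0.926927 = 748.0 W/m².

Q̄ ≈ 748 W/m²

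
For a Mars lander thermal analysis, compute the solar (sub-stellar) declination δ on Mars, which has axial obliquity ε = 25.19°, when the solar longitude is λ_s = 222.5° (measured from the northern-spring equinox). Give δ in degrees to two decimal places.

sin δ = sin ε · sin λ_s = sin 25.19° × sin 222.5° = -0.287546.
δ = arcsin(-0.287546) = -16.71°.

δ = -16.71°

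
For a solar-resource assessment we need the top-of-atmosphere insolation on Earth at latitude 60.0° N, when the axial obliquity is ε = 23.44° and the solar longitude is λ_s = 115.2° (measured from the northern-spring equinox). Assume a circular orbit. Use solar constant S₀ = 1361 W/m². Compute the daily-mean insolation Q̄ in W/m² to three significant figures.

Solar declination: sin δ = sin ε · sin λ_s = sin 23.44° × sin 115.2° = 0.35993, so δ = +21.096°.
cos H₀ = −tan(+60.0°) tan(+21.096°) = -0.6682, H₀ = 2.3026 rad.
Bracket: H₀ sin φ sin δ + cos φ cos δ sin H₀ = 2.3026×0.86603×0.35993 + 0.50000×0.93298×0.74398 = 0.717744 + 0.347059 = 1.064803.
Q̄ = (S₀/π) × [bracket] = (1361/π) × 1.064803 = 461.3 W/m².

Q̄ ≈ 461 W/m²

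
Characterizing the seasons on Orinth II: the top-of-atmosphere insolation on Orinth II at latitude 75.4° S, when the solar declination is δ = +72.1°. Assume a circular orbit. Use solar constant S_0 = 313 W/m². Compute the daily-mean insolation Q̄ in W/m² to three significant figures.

cos h₀ = −tan(-75.4°) tan(+72.100°) = 11.8860 ≥ 1 ⇒ polar night, h₀ = 0 and Q̄ = 0.

Q̄ ≈ 0.00 W/m²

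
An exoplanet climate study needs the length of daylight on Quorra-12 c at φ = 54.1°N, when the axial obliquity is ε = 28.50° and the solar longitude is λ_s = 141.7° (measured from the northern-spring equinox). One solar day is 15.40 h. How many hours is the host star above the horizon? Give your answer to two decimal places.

Solar declination: sin δ = sin ε · sin λ_s = sin 28.50° × sin 141.7° = 0.29573, so δ = +17.201°.
cos H₀ = −tan φ · tan δ = −tan(+54.1°) × tan(+17.201°) = -0.4277, so H₀ = 2.0127 rad = 115.32°.
Daylight = 2H₀/(2π) × 15.40 h = (2.0127/π) × 15.40 = 9.87 h.

9.87 h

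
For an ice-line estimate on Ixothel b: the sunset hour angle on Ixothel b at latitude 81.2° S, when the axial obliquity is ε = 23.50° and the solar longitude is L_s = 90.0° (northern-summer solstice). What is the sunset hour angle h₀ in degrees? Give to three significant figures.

Solar declination: sin δ = sin ε · sin L_s = sin 23.50° × sin 90.0° = 0.39875, so δ = +23.500°.
cos h₀ = −tan ϕ · tan δ = 2.8087 ≥ 1, so the host star never rises (polar night) and h₀ = 0.

h₀ = 0.00°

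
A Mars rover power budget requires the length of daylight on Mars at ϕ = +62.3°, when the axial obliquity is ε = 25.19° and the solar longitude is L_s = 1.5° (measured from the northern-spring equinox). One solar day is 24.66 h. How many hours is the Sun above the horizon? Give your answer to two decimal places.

12.50 h

Solar declination: sin δ = sin ε · sin L_s = sin 25.19° × sin 1.5° = 0.01114, so δ = +0.638°.
cos h₀ = −tan ϕ · tan δ = −tan(+62.3°) × tan(+0.638°) = -0.0212, so h₀ = 1.5920 rad = 91.22°.
Daylight = 2h₀/(2π) × 24.66 h = (1.5920/π) × 24.66 = 12.50 h.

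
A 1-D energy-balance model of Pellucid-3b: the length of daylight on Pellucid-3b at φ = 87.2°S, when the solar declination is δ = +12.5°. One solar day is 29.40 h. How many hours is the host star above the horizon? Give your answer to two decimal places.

0.00 h

cos H₀ = −tan φ · tan δ = 4.5329 ≥ 1, so the host star never rises (polar night) and H₀ = 0.
Daylight = 2H₀/(2π) × 29.40 h = (0.0000/π) × 29.40 = 0.00 h.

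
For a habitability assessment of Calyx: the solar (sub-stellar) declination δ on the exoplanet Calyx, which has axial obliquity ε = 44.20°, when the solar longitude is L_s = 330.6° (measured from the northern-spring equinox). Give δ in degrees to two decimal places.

sin δ = sin ε · sin L_s = sin 44.20° × sin 330.6° = -0.342241.
δ = arcsin(-0.342241) = -20.01°.

δ = -20.01°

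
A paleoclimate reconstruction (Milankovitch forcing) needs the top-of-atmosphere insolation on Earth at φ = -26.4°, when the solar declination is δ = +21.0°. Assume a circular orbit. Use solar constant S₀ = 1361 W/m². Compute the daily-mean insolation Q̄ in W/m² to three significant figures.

cos H₀ = −tan(-26.4°) tan(+21.000°) = 0.1906, H₀ = 1.3791 rad.
Bracket: H₀ sin φ sin δ + cos φ cos δ sin H₀ = 1.3791×-0.44464×0.35837 + 0.89571×0.93358×0.98168 = -0.219754 + 0.820897 = 0.601143.
Q̄ = (S₀/π) × [bracket] = (1361/π) × 0.601143 = 260.4 W/m².

Q̄ ≈ 260 W/m²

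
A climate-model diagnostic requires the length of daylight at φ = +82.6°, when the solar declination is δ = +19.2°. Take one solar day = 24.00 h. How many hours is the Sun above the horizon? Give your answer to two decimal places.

24.00 h

Sunrise equation: cos H₀ = −tan φ · tan δ = -2.6813 ≤ −1, so the Sun never sets (polar day) and H₀ = π.
Daylight = 2H₀/(2π) × 24.00 h = (3.1416/π) × 24.00 = 24.00 h.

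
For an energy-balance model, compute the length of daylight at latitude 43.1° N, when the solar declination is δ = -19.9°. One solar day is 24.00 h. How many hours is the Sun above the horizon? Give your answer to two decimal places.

cos h₀ = −tan ϕ · tan δ = −tan(+43.1°) × tan(-19.900°) = 0.3387, so h₀ = 1.2252 rad = 70.20°.
Daylight = 2h₀/(2π) × 24.00 h = (1.2252/π) × 24.00 = 9.36 h.

9.36 h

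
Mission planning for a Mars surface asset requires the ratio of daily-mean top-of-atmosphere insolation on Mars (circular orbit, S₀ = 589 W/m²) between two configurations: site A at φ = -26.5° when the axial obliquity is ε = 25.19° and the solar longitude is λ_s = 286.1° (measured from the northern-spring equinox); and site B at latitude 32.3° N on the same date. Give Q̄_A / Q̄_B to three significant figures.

Q̄_A / Q̄_B ≈ 2.45

— Configuration A (φ=-26.5°):
Solar declination: sin δ = sin ε · sin λ_s = sin 25.19° × sin 286.1° = -0.40893, so δ = -24.138°.
cos H₀ = −tan(-26.5°) tan(-24.138°) = -0.2234, H₀ = 1.7961 rad.
Bracket: H₀ sin φ sin δ + cos φ cos δ sin H₀ = 1.7961×-0.44620×-0.40893 + 0.89493×0.91257×0.97472 = 0.327725 + 0.796040 = 1.123765.
Q̄ = (S₀/π) × [bracket] = (589/π) × 1.123765 = 210.69 W/m².
— Configuration B (φ=+32.3°):
cos H₀ = −tan(+32.3°) tan(-24.138°) = 0.2833, H₀ = 1.2836 rad.
Bracket: H₀ sin φ sin δ + cos φ cos δ sin H₀ = 1.2836×0.53435×-0.40893 + 0.84526×0.91257×0.95904 = -0.280482 + 0.739764 = 0.459282.
Q̄ = (S₀/π) × [bracket] = (589/π) × 0.459282 = 86.108 W/m².
Ratio Q̄_A / Q̄_B = 210.69 / 86.108 = 2.447.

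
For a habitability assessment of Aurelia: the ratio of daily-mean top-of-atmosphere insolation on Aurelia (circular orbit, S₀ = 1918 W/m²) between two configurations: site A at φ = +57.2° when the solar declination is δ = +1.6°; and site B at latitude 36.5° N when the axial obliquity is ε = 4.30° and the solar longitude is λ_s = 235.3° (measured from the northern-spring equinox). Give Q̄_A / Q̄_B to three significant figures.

Q̄_A / Q̄_B ≈ 0.776

— Configuration A (φ=+57.2°):
cos H₀ = −tan(+57.2°) tan(+1.600°) = -0.0433, H₀ = 1.6142 rad.
Bracket: H₀ sin φ sin δ + cos φ cos δ sin H₀ = 1.6142×0.84057×0.02792 + 0.54171×0.99961×0.99906 = 0.037883 + 0.540990 = 0.578873.
Q̄ = (S₀/π) × [bracket] = (1918/π) × 0.578873 = 353.41 W/m².
— Configuration B (φ=+36.5°):
Solar declination: sin δ = sin ε · sin λ_s = sin 4.30° × sin 235.3° = -0.06164, so δ = -3.534°.
cos H₀ = −tan(+36.5°) tan(-3.534°) = 0.0457, H₀ = 1.5251 rad.
Bracket: H₀ sin φ sin δ + cos φ cos δ sin H₀ = 1.5251×0.59482×-0.06164 + 0.80386×0.99810×0.99896 = -0.055917 + 0.801498 = 0.745581.
Q̄ = (S₀/π) × [bracket] = (1918/π) × 0.745581 = 455.19 W/m².
Ratio Q̄_A / Q̄_B = 353.41 / 455.19 = 0.7764.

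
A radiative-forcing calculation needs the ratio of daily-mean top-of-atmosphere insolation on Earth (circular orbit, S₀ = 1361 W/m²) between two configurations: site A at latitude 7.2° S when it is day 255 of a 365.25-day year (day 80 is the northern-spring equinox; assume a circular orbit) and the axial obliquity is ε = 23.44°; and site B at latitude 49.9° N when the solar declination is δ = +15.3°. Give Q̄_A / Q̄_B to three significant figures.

— Configuration A (φ=-7.2°):
Solar longitude: λ_s = 360° × (255 − 80)/365.25 = 172.485°.
sin δ = sin 23.44° × sin 172.485° = 0.05203, so δ = +2.982°.
cos H₀ = −tan(-7.2°) tan(+2.982°) = 0.0066, H₀ = 1.5642 rad.
Bracket: H₀ sin φ sin δ + cos φ cos δ sin H₀ = 1.5642×-0.12533×0.05203 + 0.99211×0.99865×0.99998 = -0.010200 + 0.990751 = 0.980551.
Q̄ = (S₀/π) × [bracket] = (1361/π) × 0.980551 = 424.79 W/m².
— Configuration B (φ=+49.9°):
cos H₀ = −tan(+49.9°) tan(+15.300°) = -0.3249, H₀ = 1.9017 rad.
Bracket: H₀ sin φ sin δ + cos φ cos δ sin H₀ = 1.9017×0.76492×0.26387 + 0.64412×0.96456×0.94576 = 0.383838 + 0.587593 = 0.971431.
Q̄ = (S₀/π) × [bracket] = (1361/π) × 0.971431 = 420.84 W/m².
Ratio Q̄_A / Q̄_B = 424.79 / 420.84 = 1.009.

Q̄_A / Q̄_B ≈ 1.01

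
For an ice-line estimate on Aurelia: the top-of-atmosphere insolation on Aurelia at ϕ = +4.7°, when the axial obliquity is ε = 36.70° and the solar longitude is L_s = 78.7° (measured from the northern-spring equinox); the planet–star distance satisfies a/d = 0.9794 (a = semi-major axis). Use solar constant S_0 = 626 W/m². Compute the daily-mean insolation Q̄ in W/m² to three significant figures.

Q̄ ≈ 169 W/m²

Solar declination: sin δ = sin ε · sin L_s = sin 36.70° × sin 78.7° = 0.58604, so δ = +35.876°.
cos h₀ = −tan(+4.7°) tan(+35.876°) = -0.0595, h₀ = 1.6303 rad.
Bracket: h₀ sin ϕ sin δ + cos ϕ cos δ sin h₀ = 1.6303×0.08194×0.58604 + 0.99664×0.81028×0.99823 = 0.078287 + 0.806128 = 0.884415.
Inverse-square distance factor (a/d)² = 0.9794² = 0.959224.
Q̄ = (S_0/π) × 0.959224 × [bracket] = (626/π) × 0.959224 × 0.884415 = 169.0 W/m².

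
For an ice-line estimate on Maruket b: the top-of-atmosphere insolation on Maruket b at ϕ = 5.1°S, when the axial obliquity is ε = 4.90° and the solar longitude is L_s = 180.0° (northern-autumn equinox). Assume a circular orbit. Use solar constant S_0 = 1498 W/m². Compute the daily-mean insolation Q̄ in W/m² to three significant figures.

Q̄ ≈ 475 W/m²

Solar declination: sin δ = sin ε · sin L_s = sin 4.90° × sin 180.0° = 0.00000, so δ = +0.000°.
cos h₀ = −tan(-5.1°) tan(+0.000°) = 0.0000, h₀ = 1.5708 rad.
Bracket: h₀ sin ϕ sin δ + cos ϕ cos δ sin h₀ = 1.5708×-0.08889×0.00000 + 0.99604×1.00000×1.00000 = -0.000000 + 0.996040 = 0.996040.
Q̄ = (S_0/π) × [bracket] = (1498/π) × 0.996040 = 474.9 W/m².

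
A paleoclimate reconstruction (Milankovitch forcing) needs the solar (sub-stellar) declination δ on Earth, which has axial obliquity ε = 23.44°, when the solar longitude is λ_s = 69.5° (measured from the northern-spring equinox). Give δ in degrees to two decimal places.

sin δ = sin ε · sin λ_s = sin 23.44° × sin 69.5° = 0.372597.
δ = arcsin(0.372597) = +21.88°.

δ = +21.88°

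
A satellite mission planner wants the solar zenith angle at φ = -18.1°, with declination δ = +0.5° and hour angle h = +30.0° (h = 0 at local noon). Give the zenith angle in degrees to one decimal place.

θ_z = 34.9°

cos θ_z = sin φ sin δ + cos φ cos δ cos h = -0.002711 + 0.823139 = 0.820428.
θ_z = arccos(0.820428) = 34.9°.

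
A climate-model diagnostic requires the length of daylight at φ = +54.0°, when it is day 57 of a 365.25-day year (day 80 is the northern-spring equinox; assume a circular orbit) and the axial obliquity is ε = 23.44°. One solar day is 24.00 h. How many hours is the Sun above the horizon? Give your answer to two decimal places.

10.36 h

Solar longitude: λ_s = 360° × (57 − 80)/365.25 = -22.669°, i.e. -22.669° + 360° = 337.331°.
sin δ = sin 23.44° × sin 337.331° = -0.15331, so δ = -8.819°.
cos H₀ = −tan φ · tan δ = −tan(+54.0°) × tan(-8.819°) = 0.2135, so H₀ = 1.3556 rad = 77.67°.
Daylight = 2H₀/(2π) × 24.00 h = (1.3556/π) × 24.00 = 10.36 h.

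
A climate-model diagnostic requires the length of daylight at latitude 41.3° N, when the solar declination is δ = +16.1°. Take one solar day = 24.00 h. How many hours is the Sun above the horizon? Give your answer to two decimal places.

cos H₀ = −tan φ · tan δ = −tan(+41.3°) × tan(+16.100°) = -0.2536, so H₀ = 1.8272 rad = 104.69°.
Daylight = 2H₀/(2π) × 24.00 h = (1.8272/π) × 24.00 = 13.96 h.

13.96 h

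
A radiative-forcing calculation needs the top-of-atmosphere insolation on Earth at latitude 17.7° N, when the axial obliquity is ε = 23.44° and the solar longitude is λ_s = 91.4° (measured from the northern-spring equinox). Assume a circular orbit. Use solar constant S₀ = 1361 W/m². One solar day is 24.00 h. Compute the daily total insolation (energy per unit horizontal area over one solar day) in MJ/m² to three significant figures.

Solar declination: sin δ = sin ε · sin λ_s = sin 23.44° × sin 91.4° = 0.39767, so δ = +23.433°.
cos H₀ = −tan(+17.7°) tan(+23.433°) = -0.1383, H₀ = 1.7096 rad.
Bracket: H₀ sin φ sin δ + cos φ cos δ sin H₀ = 1.7096×0.30403×0.39767 + 0.95266×0.91753×0.99039 = 0.206697 + 0.865694 = 1.072391.
Q̄ = (S₀/π) × [bracket] = (1361/π) × 1.072391 = 464.58 W/m².
Daily total = Q̄ × 24.00 h × 3600 s/h = 464.58 × 24.00 × 3600 / 10⁶ = 40.14 MJ/m².

40.1 MJ/m²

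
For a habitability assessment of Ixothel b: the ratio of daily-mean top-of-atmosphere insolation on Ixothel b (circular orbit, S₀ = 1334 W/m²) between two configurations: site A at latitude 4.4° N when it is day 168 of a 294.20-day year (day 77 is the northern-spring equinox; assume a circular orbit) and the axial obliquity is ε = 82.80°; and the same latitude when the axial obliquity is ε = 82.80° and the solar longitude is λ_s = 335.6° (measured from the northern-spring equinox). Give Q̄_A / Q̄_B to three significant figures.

Q̄_A / Q̄_B ≈ 0.580

— Configuration A (φ=+4.4°):
Solar longitude: λ_s = 360° × (168 − 77)/294.20 = 111.353°.
sin δ = sin 82.80° × sin 111.353° = 0.92401, so δ = +67.520°.
cos H₀ = −tan(+4.4°) tan(+67.520°) = -0.1859, H₀ = 1.7578 rad.
Bracket: H₀ sin φ sin δ + cos φ cos δ sin H₀ = 1.7578×0.07672×0.92401 + 0.99705×0.38236×0.98256 = 0.124611 + 0.374583 = 0.499194.
Q̄ = (S₀/π) × [bracket] = (1334/π) × 0.499194 = 211.97 W/m².
— Configuration B (φ=+4.4°):
Solar declination: sin δ = sin ε · sin λ_s = sin 82.80° × sin 335.6° = -0.40985, so δ = -24.195°.
cos H₀ = −tan(+4.4°) tan(-24.195°) = 0.0346, H₀ = 1.5362 rad.
Bracket: H₀ sin φ sin δ + cos φ cos δ sin H₀ = 1.5362×0.07672×-0.40985 + 0.99705×0.91215×0.99940 = -0.048304 + 0.908913 = 0.860609.
Q̄ = (S₀/π) × [bracket] = (1334/π) × 0.860609 = 365.44 W/m².
Ratio Q̄_A / Q̄_B = 211.97 / 365.44 = 0.5800.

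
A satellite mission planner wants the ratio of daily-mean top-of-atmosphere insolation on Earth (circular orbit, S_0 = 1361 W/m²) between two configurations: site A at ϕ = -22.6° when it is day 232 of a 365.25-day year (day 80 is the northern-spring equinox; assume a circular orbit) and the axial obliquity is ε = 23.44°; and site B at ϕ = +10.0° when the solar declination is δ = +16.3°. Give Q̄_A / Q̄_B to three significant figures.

Q̄_A / Q̄_B ≈ 0.769

— Configuration A (ϕ=-22.6°):
Solar longitude: L_s = 360° × (232 − 80)/365.25 = 149.815°.
sin δ = sin 23.44° × sin 149.815° = 0.20000, so δ = +11.537°.
cos h₀ = −tan(-22.6°) tan(+11.537°) = 0.0850, h₀ = 1.4857 rad.
Bracket: h₀ sin ϕ sin δ + cos ϕ cos δ sin h₀ = 1.4857×-0.38430×0.20000 + 0.92321×0.97980×0.99638 = -0.114191 + 0.901287 = 0.787096.
Q̄ = (S_0/π) × [bracket] = (1361/π) × 0.787096 = 340.99 W/m².
— Configuration B (ϕ=+10.0°):
cos h₀ = −tan(+10.0°) tan(+16.300°) = -0.0516, h₀ = 1.6224 rad.
Bracket: h₀ sin ϕ sin δ + cos ϕ cos δ sin h₀ = 1.6224×0.17365×0.28067 + 0.98481×0.95981×0.99867 = 0.079073 + 0.943973 = 1.023046.
Q̄ = (S_0/π) × [bracket] = (1361/π) × 1.023046 = 443.20 W/m².
Ratio Q̄_A / Q̄_B = 340.99 / 443.20 = 0.7694.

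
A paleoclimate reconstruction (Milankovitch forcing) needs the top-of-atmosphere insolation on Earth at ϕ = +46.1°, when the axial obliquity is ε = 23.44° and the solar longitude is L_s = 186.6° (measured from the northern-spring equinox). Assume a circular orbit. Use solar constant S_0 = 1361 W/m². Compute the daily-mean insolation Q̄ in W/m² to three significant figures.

Solar declination: sin δ = sin ε · sin L_s = sin 23.44° × sin 186.6° = -0.04572, so δ = -2.621°.
cos h₀ = −tan(+46.1°) tan(-2.621°) = 0.0476, h₀ = 1.5232 rad.
Bracket: h₀ sin ϕ sin δ + cos ϕ cos δ sin h₀ = 1.5232×0.72055×-0.04572 + 0.69340×0.99895×0.99887 = -0.050180 + 0.691889 = 0.641709.
Q̄ = (S_0/π) × [bracket] = (1361/π) × 0.641709 = 278.0 W/m².

Q̄ ≈ 278 W/m²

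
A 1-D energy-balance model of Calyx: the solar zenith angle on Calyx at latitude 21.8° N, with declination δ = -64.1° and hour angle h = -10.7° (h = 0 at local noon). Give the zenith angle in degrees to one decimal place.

θ_z = 86.3°

cos θ_z = sin ϕ sin δ + cos ϕ cos δ cos h = -0.334067 + 0.398513 = 0.064446.
θ_z = arccos(0.064446) = 86.3°.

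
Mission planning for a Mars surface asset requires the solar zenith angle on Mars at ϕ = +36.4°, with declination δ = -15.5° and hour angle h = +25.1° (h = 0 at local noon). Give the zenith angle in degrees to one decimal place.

cos θ_z = sin ϕ sin δ + cos ϕ cos δ cos h = -0.158584 + 0.702377 = 0.543793.
θ_z = arccos(0.543793) = 57.1°.

θ_z = 57.1°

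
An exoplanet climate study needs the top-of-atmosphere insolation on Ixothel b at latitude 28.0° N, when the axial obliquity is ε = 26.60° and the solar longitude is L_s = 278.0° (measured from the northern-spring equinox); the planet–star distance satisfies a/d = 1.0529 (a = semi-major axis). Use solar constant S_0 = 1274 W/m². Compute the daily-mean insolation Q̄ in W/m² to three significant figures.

Solar declination: sin δ = sin ε · sin L_s = sin 26.60° × sin 278.0° = -0.44340, so δ = -26.321°.
cos h₀ = −tan(+28.0°) tan(-26.321°) = 0.2630, h₀ = 1.3046 rad.
Bracket: h₀ sin ϕ sin δ + cos ϕ cos δ sin h₀ = 1.3046×0.46947×-0.44340 + 0.88295×0.89632×0.96479 = -0.271569 + 0.763540 = 0.491971.
Inverse-square distance factor (a/d)² = 1.0529² = 1.108598.
Q̄ = (S_0/π) × 1.108598 × [bracket] = (1274/π) × 1.108598 × 0.491971 = 221.2 W/m².

Q̄ ≈ 221 W/m²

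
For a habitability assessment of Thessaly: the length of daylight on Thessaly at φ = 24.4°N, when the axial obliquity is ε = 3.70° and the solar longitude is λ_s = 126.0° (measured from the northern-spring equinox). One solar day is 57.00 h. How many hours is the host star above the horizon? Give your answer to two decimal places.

28.93 h

Solar declination: sin δ = sin ε · sin λ_s = sin 3.70° × sin 126.0° = 0.05221, so δ = +2.993°.
cos H₀ = −tan φ · tan δ = −tan(+24.4°) × tan(+2.993°) = -0.0237, so H₀ = 1.5945 rad = 91.36°.
Daylight = 2H₀/(2π) × 57.00 h = (1.5945/π) × 57.00 = 28.93 h.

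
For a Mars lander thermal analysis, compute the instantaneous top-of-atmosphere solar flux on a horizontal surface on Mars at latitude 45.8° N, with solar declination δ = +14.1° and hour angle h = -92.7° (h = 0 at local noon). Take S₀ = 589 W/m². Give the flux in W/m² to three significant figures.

84.1 W/m²

cos θ_z = sin φ sin δ + cos φ cos δ cos h = 0.174650 + -0.031852 = 0.142798.
Flux = S₀ · cos θ_z = 589 × 0.142798 = 84.11 W/m².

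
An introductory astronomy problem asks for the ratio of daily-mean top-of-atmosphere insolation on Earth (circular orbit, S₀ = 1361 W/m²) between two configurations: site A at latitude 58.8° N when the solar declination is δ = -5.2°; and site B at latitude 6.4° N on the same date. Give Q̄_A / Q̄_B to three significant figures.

— Configuration A (φ=+58.8°):
cos H₀ = −tan(+58.8°) tan(-5.200°) = 0.1503, H₀ = 1.4200 rad.
Bracket: H₀ sin φ sin δ + cos φ cos δ sin H₀ = 1.4200×0.85536×-0.09063 + 0.51803×0.99588×0.98864 = -0.110080 + 0.510035 = 0.399955.
Q̄ = (S₀/π) × [bracket] = (1361/π) × 0.399955 = 173.27 W/m².
— Configuration B (φ=+6.4°):
cos H₀ = −tan(+6.4°) tan(-5.200°) = 0.0102, H₀ = 1.5606 rad.
Bracket: H₀ sin φ sin δ + cos φ cos δ sin H₀ = 1.5606×0.11147×-0.09063 + 0.99377×0.99588×0.99995 = -0.015766 + 0.989626 = 0.973860.
Q̄ = (S₀/π) × [bracket] = (1361/π) × 0.973860 = 421.90 W/m².
Ratio Q̄_A / Q̄_B = 173.27 / 421.90 = 0.4107.

Q̄_A / Q̄_B ≈ 0.411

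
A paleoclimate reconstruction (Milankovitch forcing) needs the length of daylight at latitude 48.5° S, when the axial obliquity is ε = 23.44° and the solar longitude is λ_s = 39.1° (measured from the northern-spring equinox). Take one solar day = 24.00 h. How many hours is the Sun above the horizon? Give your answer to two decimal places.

Solar declination: sin δ = sin ε · sin λ_s = sin 23.44° × sin 39.1° = 0.25088, so δ = +14.529°.
cos H₀ = −tan φ · tan δ = −tan(-48.5°) × tan(+14.529°) = 0.2929, so H₀ = 1.2735 rad = 72.97°.
Daylight = 2H₀/(2π) × 24.00 h = (1.2735/π) × 24.00 = 9.73 h.

9.73 h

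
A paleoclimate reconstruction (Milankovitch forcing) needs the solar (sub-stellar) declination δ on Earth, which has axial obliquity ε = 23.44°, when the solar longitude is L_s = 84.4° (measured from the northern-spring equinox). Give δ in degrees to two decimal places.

sin δ = sin ε · sin L_s = sin 23.44° × sin 84.4° = 0.395890.
δ = arcsin(0.395890) = +23.32°.

δ = +23.32°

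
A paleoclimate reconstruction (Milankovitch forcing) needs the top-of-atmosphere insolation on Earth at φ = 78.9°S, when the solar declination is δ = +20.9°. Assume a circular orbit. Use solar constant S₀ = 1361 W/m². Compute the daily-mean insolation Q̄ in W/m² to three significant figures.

Q̄ ≈ 0.00 W/m²

cos H₀ = −tan(-78.9°) tan(+20.900°) = 1.9464 ≥ 1 ⇒ polar night, H₀ = 0 and Q̄ = 0.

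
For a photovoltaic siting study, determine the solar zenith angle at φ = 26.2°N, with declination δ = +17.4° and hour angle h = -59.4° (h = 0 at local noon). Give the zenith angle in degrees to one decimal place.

θ_z = 55.4°

cos θ_z = sin φ sin δ + cos φ cos δ cos h = 0.132028 + 0.435841 = 0.567869.
θ_z = arccos(0.567869) = 55.4°.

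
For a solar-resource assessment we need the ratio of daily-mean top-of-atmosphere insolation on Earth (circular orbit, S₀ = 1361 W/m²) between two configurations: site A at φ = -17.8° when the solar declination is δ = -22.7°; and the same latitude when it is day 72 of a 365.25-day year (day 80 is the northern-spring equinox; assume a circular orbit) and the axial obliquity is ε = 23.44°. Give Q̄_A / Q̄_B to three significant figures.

— Configuration A (φ=-17.8°):
cos H₀ = −tan(-17.8°) tan(-22.700°) = -0.1343, H₀ = 1.7055 rad.
Bracket: H₀ sin φ sin δ + cos φ cos δ sin H₀ = 1.7055×-0.30570×-0.38591 + 0.95213×0.92254×0.99094 = 0.201202 + 0.870420 = 1.071622.
Q̄ = (S₀/π) × [bracket] = (1361/π) × 1.071622 = 464.25 W/m².
— Configuration B (φ=-17.8°):
Solar longitude: λ_s = 360° × (72 − 80)/365.25 = -7.885°, i.e. -7.885° + 360° = 352.115°.
sin δ = sin 23.44° × sin 352.115° = -0.05457, so δ = -3.128°.
cos H₀ = −tan(-17.8°) tan(-3.128°) = -0.0175, H₀ = 1.5883 rad.
Bracket: H₀ sin φ sin δ + cos φ cos δ sin H₀ = 1.5883×-0.30570×-0.05457 + 0.95213×0.99851×0.99985 = 0.026496 + 0.950569 = 0.977065.
Q̄ = (S₀/π) × [bracket] = (1361/π) × 0.977065 = 423.28 W/m².
Ratio Q̄_A / Q̄_B = 464.25 / 423.28 = 1.097.

Q̄_A / Q̄_B ≈ 1.10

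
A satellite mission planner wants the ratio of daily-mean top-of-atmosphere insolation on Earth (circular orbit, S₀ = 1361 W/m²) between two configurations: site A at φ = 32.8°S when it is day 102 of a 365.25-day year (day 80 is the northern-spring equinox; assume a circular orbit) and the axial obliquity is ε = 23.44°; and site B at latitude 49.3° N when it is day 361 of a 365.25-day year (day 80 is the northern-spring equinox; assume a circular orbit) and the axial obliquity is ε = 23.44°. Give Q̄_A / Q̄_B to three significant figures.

Q̄_A / Q̄_B ≈ 3.46

— Configuration A (φ=-32.8°):
Solar longitude: λ_s = 360° × (102 − 80)/365.25 = 21.684°.
sin δ = sin 23.44° × sin 21.684° = 0.14698, so δ = +8.452°.
cos H₀ = −tan(-32.8°) tan(+8.452°) = 0.0958, H₀ = 1.4749 rad.
Bracket: H₀ sin φ sin δ + cos φ cos δ sin H₀ = 1.4749×-0.54171×0.14698 + 0.84057×0.98914×0.99540 = -0.117432 + 0.827617 = 0.710185.
Q̄ = (S₀/π) × [bracket] = (1361/π) × 0.710185 = 307.67 W/m².
— Configuration B (φ=+49.3°):
Solar longitude: λ_s = 360° × (361 − 80)/365.25 = 276.961°.
sin δ = sin 23.44° × sin 276.961° = -0.39486, so δ = -23.257°.
cos H₀ = −tan(+49.3°) tan(-23.257°) = 0.4997, H₀ = 1.0476 rad.
Bracket: H₀ sin φ sin δ + cos φ cos δ sin H₀ = 1.0476×0.75813×-0.39486 + 0.65210×0.91874×0.86622 = -0.313605 + 0.518961 = 0.205356.
Q̄ = (S₀/π) × [bracket] = (1361/π) × 0.205356 = 88.964 W/m².
Ratio Q̄_A / Q̄_B = 307.67 / 88.964 = 3.458.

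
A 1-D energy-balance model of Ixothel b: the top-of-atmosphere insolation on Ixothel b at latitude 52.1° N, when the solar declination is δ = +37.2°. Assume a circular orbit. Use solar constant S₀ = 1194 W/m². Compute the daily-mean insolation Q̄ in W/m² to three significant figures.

Q̄ ≈ 570 W/m²

cos H₀ = −tan(+52.1°) tan(+37.200°) = -0.9750, H₀ = 2.9177 rad.
Bracket: H₀ sin φ sin δ + cos φ cos δ sin H₀ = 2.9177×0.78908×0.60460 + 0.61429×0.79653×0.22207 = 1.391970 + 0.108659 = 1.500629.
Q̄ = (S₀/π) × [bracket] = (1194/π) × 1.500629 = 570.3 W/m².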